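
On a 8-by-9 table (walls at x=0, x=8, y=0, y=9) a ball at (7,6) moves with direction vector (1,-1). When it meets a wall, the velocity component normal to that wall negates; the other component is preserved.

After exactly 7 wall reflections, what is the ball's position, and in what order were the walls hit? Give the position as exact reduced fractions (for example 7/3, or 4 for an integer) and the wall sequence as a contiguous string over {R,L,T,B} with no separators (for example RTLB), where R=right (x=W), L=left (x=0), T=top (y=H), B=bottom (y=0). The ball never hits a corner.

Final position: (0,1)
Wall sequence: RBLTRBL

1. t=1 → R at (8,5); v=(-1,-1)
2. t=5 → B at (3,0); v=(-1,1)
3. t=3 → L at (0,3); v=(1,1)
4. t=6 → T at (6,9); v=(1,-1)
5. t=2 → R at (8,7); v=(-1,-1)
6. t=7 → B at (1,0); v=(-1,1)
7. t=1 → L at (0,1); v=(1,1)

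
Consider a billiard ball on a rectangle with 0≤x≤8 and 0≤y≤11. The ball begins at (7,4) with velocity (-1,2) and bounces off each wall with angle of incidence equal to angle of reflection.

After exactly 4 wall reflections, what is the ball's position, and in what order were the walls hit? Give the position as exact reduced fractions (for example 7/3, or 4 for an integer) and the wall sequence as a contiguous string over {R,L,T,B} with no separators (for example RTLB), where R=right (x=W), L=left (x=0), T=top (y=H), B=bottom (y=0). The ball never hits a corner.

1. t=7/2 → T at (7/2,11); v=(-1,-2)
2. t=7/2 → L at (0,4); v=(1,-2)
3. t=2 → B at (2,0); v=(1,2)
4. t=11/2 → T at (15/2,11); v=(1,-2)

Final position: (15/2,11)
Wall sequence: TLBT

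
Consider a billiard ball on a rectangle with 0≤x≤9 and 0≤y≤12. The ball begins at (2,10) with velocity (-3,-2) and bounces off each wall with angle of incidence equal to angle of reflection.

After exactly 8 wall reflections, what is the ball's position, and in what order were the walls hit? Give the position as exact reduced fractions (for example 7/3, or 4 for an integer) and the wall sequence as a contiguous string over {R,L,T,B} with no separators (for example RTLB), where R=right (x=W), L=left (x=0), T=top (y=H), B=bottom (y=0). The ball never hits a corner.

Final position: (9,8/3)
Wall sequence: LRBLRTLR

1. t=2/3 → L at (0,26/3); v=(3,-2)
2. t=3 → R at (9,8/3); v=(-3,-2)
3. t=4/3 → B at (5,0); v=(-3,2)
4. t=5/3 → L at (0,10/3); v=(3,2)
5. t=3 → R at (9,28/3); v=(-3,2)
6. t=4/3 → T at (5,12); v=(-3,-2)
7. t=5/3 → L at (0,26/3); v=(3,-2)
8. t=3 → R at (9,8/3); v=(-3,-2)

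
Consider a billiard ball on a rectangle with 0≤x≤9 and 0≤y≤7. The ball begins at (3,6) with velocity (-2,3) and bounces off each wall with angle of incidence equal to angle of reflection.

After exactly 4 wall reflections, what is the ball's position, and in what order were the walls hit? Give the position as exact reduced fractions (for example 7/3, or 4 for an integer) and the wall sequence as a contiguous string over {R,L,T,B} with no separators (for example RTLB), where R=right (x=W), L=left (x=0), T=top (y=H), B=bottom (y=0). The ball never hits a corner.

Final position: (7,7)
Wall sequence: TLBT

1. t=1/3 → T at (7/3,7); v=(-2,-3)
2. t=7/6 → L at (0,7/2); v=(2,-3)
3. t=7/6 → B at (7/3,0); v=(2,3)
4. t=7/3 → T at (7,7); v=(2,-3)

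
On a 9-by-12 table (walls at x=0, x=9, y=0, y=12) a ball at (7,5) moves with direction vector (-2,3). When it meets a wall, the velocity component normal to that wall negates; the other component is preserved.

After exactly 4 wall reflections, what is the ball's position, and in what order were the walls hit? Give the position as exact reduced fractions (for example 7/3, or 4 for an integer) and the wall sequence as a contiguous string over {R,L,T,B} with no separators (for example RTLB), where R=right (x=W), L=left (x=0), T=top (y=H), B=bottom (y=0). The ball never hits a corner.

1. t=7/3 → T at (7/3,12); v=(-2,-3)
2. t=7/6 → L at (0,17/2); v=(2,-3)
3. t=17/6 → B at (17/3,0); v=(2,3)
4. t=5/3 → R at (9,5); v=(-2,3)

Final position: (9,5)
Wall sequence: TLBR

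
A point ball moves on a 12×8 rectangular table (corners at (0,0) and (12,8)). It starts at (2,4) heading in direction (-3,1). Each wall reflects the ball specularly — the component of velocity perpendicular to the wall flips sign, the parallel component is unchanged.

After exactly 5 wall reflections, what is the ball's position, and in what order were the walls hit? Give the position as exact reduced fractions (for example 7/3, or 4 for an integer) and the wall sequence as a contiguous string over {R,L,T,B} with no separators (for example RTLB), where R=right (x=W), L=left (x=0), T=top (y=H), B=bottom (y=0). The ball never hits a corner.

Final position: (10,0)
Wall sequence: LTRLB

1. t=2/3 → L at (0,14/3); v=(3,1)
2. t=10/3 → T at (10,8); v=(3,-1)
3. t=2/3 → R at (12,22/3); v=(-3,-1)
4. t=4 → L at (0,10/3); v=(3,-1)
5. t=10/3 → B at (10,0); v=(3,1)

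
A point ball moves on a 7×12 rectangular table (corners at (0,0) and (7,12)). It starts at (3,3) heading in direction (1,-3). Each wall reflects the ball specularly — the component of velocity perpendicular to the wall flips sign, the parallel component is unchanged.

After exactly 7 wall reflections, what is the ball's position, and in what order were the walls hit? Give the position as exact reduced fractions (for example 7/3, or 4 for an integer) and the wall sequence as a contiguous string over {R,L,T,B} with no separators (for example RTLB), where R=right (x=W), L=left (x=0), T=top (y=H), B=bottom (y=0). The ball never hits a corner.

Final position: (6,0)
Wall sequence: BRTBLTB

1. t=1 → B at (4,0); v=(1,3)
2. t=3 → R at (7,9); v=(-1,3)
3. t=1 → T at (6,12); v=(-1,-3)
4. t=4 → B at (2,0); v=(-1,3)
5. t=2 → L at (0,6); v=(1,3)
6. t=2 → T at (2,12); v=(1,-3)
7. t=4 → B at (6,0); v=(1,3)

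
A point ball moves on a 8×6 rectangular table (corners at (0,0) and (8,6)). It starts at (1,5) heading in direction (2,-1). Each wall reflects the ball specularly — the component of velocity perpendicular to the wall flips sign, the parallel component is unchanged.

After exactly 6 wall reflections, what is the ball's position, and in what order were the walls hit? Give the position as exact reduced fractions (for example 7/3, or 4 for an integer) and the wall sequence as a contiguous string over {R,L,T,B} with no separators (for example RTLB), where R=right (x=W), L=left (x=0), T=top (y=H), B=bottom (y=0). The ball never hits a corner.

Final position: (0,3/2)
Wall sequence: RBLTRL

1. t=7/2 → R at (8,3/2); v=(-2,-1)
2. t=3/2 → B at (5,0); v=(-2,1)
3. t=5/2 → L at (0,5/2); v=(2,1)
4. t=7/2 → T at (7,6); v=(2,-1)
5. t=1/2 → R at (8,11/2); v=(-2,-1)
6. t=4 → L at (0,3/2); v=(2,-1)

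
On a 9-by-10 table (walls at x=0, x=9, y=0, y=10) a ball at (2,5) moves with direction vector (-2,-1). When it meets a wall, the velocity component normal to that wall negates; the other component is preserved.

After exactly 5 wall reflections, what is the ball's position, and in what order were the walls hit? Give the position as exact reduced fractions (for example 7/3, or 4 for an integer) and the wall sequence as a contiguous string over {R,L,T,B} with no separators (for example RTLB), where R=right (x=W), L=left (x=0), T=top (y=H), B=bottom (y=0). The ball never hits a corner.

Final position: (9,19/2)
Wall sequence: LBRLR

1. t=1 → L at (0,4); v=(2,-1)
2. t=4 → B at (8,0); v=(2,1)
3. t=1/2 → R at (9,1/2); v=(-2,1)
4. t=9/2 → L at (0,5); v=(2,1)
5. t=9/2 → R at (9,19/2); v=(-2,1)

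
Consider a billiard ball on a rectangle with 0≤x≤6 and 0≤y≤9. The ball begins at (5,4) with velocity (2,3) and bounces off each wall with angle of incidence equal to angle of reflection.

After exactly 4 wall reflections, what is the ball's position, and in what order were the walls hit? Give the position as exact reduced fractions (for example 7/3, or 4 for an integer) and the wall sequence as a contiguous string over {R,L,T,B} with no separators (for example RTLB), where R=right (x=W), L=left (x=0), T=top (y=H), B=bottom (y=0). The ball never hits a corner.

1. t=1/2 → R at (6,11/2); v=(-2,3)
2. t=7/6 → T at (11/3,9); v=(-2,-3)
3. t=11/6 → L at (0,7/2); v=(2,-3)
4. t=7/6 → B at (7/3,0); v=(2,3)

Final position: (7/3,0)
Wall sequence: RTLB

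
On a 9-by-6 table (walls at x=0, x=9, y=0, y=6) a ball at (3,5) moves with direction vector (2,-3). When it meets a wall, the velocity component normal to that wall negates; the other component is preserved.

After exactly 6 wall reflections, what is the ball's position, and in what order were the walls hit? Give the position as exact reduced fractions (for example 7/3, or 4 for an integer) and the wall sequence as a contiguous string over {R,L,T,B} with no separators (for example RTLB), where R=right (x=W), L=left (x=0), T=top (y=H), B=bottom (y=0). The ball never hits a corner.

1. t=5/3 → B at (19/3,0); v=(2,3)
2. t=4/3 → R at (9,4); v=(-2,3)
3. t=2/3 → T at (23/3,6); v=(-2,-3)
4. t=2 → B at (11/3,0); v=(-2,3)
5. t=11/6 → L at (0,11/2); v=(2,3)
6. t=1/6 → T at (1/3,6); v=(2,-3)

Final position: (1/3,6)
Wall sequence: BRTBLT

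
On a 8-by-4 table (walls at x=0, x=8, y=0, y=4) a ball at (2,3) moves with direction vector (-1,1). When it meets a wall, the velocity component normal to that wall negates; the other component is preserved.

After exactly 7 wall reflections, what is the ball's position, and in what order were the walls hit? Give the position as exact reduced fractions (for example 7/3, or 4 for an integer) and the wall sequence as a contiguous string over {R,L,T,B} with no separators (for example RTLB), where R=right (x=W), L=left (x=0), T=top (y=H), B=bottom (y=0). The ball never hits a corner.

1. t=1 → T at (1,4); v=(-1,-1)
2. t=1 → L at (0,3); v=(1,-1)
3. t=3 → B at (3,0); v=(1,1)
4. t=4 → T at (7,4); v=(1,-1)
5. t=1 → R at (8,3); v=(-1,-1)
6. t=3 → B at (5,0); v=(-1,1)
7. t=4 → T at (1,4); v=(-1,-1)

Final position: (1,4)
Wall sequence: TLBTRBT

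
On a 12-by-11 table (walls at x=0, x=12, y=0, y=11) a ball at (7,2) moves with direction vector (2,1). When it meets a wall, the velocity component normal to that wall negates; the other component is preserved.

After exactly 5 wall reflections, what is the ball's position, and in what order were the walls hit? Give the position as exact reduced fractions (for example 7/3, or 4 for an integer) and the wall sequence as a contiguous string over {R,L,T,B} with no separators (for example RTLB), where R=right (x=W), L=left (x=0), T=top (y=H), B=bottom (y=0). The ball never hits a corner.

Final position: (1,0)
Wall sequence: RLTRB

1. t=5/2 → R at (12,9/2); v=(-2,1)
2. t=6 → L at (0,21/2); v=(2,1)
3. t=1/2 → T at (1,11); v=(2,-1)
4. t=11/2 → R at (12,11/2); v=(-2,-1)
5. t=11/2 → B at (1,0); v=(-2,1)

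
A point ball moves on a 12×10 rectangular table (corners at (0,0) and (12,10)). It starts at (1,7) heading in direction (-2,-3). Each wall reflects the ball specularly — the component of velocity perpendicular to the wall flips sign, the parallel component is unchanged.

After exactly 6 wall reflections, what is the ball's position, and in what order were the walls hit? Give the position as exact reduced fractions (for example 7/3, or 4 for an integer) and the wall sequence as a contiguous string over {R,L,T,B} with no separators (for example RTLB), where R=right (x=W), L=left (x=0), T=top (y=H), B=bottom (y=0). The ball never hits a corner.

1. t=1/2 → L at (0,11/2); v=(2,-3)
2. t=11/6 → B at (11/3,0); v=(2,3)
3. t=10/3 → T at (31/3,10); v=(2,-3)
4. t=5/6 → R at (12,15/2); v=(-2,-3)
5. t=5/2 → B at (7,0); v=(-2,3)
6. t=10/3 → T at (1/3,10); v=(-2,-3)

Final position: (1/3,10)
Wall sequence: LBTRBT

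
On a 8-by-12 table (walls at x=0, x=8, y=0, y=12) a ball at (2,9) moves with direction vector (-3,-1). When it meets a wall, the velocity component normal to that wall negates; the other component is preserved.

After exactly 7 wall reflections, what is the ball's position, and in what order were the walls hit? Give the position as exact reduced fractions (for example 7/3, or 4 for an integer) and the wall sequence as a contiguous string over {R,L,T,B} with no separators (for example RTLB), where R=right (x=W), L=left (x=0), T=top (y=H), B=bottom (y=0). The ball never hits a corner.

Final position: (8,5)
Wall sequence: LRLRBLR

1. t=2/3 → L at (0,25/3); v=(3,-1)
2. t=8/3 → R at (8,17/3); v=(-3,-1)
3. t=8/3 → L at (0,3); v=(3,-1)
4. t=8/3 → R at (8,1/3); v=(-3,-1)
5. t=1/3 → B at (7,0); v=(-3,1)
6. t=7/3 → L at (0,7/3); v=(3,1)
7. t=8/3 → R at (8,5); v=(-3,1)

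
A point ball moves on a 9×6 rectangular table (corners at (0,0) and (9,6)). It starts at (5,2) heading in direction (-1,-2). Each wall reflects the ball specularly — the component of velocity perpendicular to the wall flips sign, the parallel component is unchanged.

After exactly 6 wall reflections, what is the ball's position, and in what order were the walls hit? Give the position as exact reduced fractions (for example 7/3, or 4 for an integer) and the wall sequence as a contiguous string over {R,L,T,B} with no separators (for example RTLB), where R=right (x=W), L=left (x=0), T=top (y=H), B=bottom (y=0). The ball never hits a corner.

Final position: (8,0)
Wall sequence: BTLBTB

1. t=1 → B at (4,0); v=(-1,2)
2. t=3 → T at (1,6); v=(-1,-2)
3. t=1 → L at (0,4); v=(1,-2)
4. t=2 → B at (2,0); v=(1,2)
5. t=3 → T at (5,6); v=(1,-2)
6. t=3 → B at (8,0); v=(1,2)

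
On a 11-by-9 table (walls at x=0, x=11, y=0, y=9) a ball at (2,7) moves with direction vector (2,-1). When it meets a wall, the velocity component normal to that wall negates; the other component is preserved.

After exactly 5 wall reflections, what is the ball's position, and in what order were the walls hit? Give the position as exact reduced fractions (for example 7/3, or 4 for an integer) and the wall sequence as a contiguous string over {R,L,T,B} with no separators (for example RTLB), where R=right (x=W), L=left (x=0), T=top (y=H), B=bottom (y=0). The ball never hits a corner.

1. t=9/2 → R at (11,5/2); v=(-2,-1)
2. t=5/2 → B at (6,0); v=(-2,1)
3. t=3 → L at (0,3); v=(2,1)
4. t=11/2 → R at (11,17/2); v=(-2,1)
5. t=1/2 → T at (10,9); v=(-2,-1)

Final position: (10,9)
Wall sequence: RBLRT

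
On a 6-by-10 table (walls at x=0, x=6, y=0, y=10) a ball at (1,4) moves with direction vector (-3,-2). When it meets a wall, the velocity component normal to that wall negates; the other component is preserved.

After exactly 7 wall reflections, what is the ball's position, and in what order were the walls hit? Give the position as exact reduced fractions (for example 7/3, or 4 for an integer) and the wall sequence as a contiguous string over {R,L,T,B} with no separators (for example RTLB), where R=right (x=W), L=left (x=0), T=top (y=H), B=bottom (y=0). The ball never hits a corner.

Final position: (0,22/3)
Wall sequence: LBRLRTL

1. t=1/3 → L at (0,10/3); v=(3,-2)
2. t=5/3 → B at (5,0); v=(3,2)
3. t=1/3 → R at (6,2/3); v=(-3,2)
4. t=2 → L at (0,14/3); v=(3,2)
5. t=2 → R at (6,26/3); v=(-3,2)
6. t=2/3 → T at (4,10); v=(-3,-2)
7. t=4/3 → L at (0,22/3); v=(3,-2)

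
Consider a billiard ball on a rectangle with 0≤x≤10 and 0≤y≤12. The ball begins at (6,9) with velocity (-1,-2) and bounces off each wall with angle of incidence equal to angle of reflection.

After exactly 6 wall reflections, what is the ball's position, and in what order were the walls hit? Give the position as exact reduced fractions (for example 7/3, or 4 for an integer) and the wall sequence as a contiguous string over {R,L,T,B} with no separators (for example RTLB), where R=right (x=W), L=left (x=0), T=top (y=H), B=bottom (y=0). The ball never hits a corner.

1. t=9/2 → B at (3/2,0); v=(-1,2)
2. t=3/2 → L at (0,3); v=(1,2)
3. t=9/2 → T at (9/2,12); v=(1,-2)
4. t=11/2 → R at (10,1); v=(-1,-2)
5. t=1/2 → B at (19/2,0); v=(-1,2)
6. t=6 → T at (7/2,12); v=(-1,-2)

Final position: (7/2,12)
Wall sequence: BLTRBT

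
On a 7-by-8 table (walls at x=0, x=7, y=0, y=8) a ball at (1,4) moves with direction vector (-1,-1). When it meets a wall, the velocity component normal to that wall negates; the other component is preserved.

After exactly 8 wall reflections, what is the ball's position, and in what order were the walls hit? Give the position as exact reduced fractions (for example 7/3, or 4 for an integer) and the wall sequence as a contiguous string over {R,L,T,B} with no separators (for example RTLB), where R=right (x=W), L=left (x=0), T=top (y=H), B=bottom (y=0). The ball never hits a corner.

1. t=1 → L at (0,3); v=(1,-1)
2. t=3 → B at (3,0); v=(1,1)
3. t=4 → R at (7,4); v=(-1,1)
4. t=4 → T at (3,8); v=(-1,-1)
5. t=3 → L at (0,5); v=(1,-1)
6. t=5 → B at (5,0); v=(1,1)
7. t=2 → R at (7,2); v=(-1,1)
8. t=6 → T at (1,8); v=(-1,-1)

Final position: (1,8)
Wall sequence: LBRTLBRT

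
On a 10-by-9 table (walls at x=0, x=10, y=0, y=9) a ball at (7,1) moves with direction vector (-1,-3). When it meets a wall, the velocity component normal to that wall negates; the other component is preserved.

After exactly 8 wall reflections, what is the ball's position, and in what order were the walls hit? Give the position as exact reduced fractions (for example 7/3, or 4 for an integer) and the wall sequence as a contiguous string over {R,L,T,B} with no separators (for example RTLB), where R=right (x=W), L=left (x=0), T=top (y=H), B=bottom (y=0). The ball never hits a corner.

Final position: (10,4)
Wall sequence: BTBLTBTR

1. t=1/3 → B at (20/3,0); v=(-1,3)
2. t=3 → T at (11/3,9); v=(-1,-3)
3. t=3 → B at (2/3,0); v=(-1,3)
4. t=2/3 → L at (0,2); v=(1,3)
5. t=7/3 → T at (7/3,9); v=(1,-3)
6. t=3 → B at (16/3,0); v=(1,3)
7. t=3 → T at (25/3,9); v=(1,-3)
8. t=5/3 → R at (10,4); v=(-1,-3)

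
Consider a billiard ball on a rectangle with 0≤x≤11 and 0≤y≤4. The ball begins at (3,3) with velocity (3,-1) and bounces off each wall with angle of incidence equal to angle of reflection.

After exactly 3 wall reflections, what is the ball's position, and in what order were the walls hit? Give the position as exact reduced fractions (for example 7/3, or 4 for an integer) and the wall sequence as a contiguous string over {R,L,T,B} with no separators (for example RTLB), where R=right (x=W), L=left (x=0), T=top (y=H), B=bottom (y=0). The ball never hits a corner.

Final position: (0,10/3)
Wall sequence: RBL

1. t=8/3 → R at (11,1/3); v=(-3,-1)
2. t=1/3 → B at (10,0); v=(-3,1)
3. t=10/3 → L at (0,10/3); v=(3,1)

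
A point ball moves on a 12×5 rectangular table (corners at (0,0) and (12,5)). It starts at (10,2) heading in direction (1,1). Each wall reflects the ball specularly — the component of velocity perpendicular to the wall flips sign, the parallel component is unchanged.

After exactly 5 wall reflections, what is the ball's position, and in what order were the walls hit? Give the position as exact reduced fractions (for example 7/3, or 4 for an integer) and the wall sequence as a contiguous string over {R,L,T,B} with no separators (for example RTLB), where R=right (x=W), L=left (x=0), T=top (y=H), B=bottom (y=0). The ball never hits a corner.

Final position: (0,4)
Wall sequence: RTBTL

1. t=2 → R at (12,4); v=(-1,1)
2. t=1 → T at (11,5); v=(-1,-1)
3. t=5 → B at (6,0); v=(-1,1)
4. t=5 → T at (1,5); v=(-1,-1)
5. t=1 → L at (0,4); v=(1,-1)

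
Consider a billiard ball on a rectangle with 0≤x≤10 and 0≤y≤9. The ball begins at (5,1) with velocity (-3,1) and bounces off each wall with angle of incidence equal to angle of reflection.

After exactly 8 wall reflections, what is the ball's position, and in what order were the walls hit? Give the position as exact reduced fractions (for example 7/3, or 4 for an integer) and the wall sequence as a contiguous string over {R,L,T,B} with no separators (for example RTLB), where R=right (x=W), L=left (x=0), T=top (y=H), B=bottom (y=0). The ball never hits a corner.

Final position: (10,4/3)
Wall sequence: LRTLRLBR

1. t=5/3 → L at (0,8/3); v=(3,1)
2. t=10/3 → R at (10,6); v=(-3,1)
3. t=3 → T at (1,9); v=(-3,-1)
4. t=1/3 → L at (0,26/3); v=(3,-1)
5. t=10/3 → R at (10,16/3); v=(-3,-1)
6. t=10/3 → L at (0,2); v=(3,-1)
7. t=2 → B at (6,0); v=(3,1)
8. t=4/3 → R at (10,4/3); v=(-3,1)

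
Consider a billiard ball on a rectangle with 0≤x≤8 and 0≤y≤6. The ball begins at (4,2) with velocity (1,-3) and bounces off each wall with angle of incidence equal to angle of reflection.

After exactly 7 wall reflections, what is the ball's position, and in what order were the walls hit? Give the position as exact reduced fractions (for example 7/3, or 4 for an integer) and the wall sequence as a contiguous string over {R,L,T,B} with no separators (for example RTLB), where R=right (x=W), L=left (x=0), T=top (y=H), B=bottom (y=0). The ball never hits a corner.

Final position: (4/3,6)
Wall sequence: BTRBTBT

1. t=2/3 → B at (14/3,0); v=(1,3)
2. t=2 → T at (20/3,6); v=(1,-3)
3. t=4/3 → R at (8,2); v=(-1,-3)
4. t=2/3 → B at (22/3,0); v=(-1,3)
5. t=2 → T at (16/3,6); v=(-1,-3)
6. t=2 → B at (10/3,0); v=(-1,3)
7. t=2 → T at (4/3,6); v=(-1,-3)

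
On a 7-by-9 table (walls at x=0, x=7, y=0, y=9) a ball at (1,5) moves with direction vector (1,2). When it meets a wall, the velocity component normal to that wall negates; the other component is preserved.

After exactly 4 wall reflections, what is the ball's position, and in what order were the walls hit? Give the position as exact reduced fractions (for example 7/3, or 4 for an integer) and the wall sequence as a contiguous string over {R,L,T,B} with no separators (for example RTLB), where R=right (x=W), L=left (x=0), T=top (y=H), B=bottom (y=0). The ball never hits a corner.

Final position: (2,9)
Wall sequence: TRBT

1. t=2 → T at (3,9); v=(1,-2)
2. t=4 → R at (7,1); v=(-1,-2)
3. t=1/2 → B at (13/2,0); v=(-1,2)
4. t=9/2 → T at (2,9); v=(-1,-2)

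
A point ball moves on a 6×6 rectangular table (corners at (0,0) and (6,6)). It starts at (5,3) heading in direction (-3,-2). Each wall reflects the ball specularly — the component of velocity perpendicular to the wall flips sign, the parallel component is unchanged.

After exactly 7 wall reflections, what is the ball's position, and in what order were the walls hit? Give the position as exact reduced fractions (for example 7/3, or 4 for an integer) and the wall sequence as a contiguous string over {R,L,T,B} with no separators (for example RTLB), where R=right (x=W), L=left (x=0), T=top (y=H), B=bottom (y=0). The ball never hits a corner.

1. t=3/2 → B at (1/2,0); v=(-3,2)
2. t=1/6 → L at (0,1/3); v=(3,2)
3. t=2 → R at (6,13/3); v=(-3,2)
4. t=5/6 → T at (7/2,6); v=(-3,-2)
5. t=7/6 → L at (0,11/3); v=(3,-2)
6. t=11/6 → B at (11/2,0); v=(3,2)
7. t=1/6 → R at (6,1/3); v=(-3,2)

Final position: (6,1/3)
Wall sequence: BLRTLBR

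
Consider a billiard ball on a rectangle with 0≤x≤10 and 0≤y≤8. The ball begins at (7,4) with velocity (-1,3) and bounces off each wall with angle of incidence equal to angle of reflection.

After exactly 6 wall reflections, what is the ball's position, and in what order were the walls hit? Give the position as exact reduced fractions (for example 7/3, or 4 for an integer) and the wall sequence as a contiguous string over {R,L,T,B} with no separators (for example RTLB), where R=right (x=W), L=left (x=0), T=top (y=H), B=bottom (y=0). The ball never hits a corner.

Final position: (5,8)
Wall sequence: TBTLBT

1. t=4/3 → T at (17/3,8); v=(-1,-3)
2. t=8/3 → B at (3,0); v=(-1,3)
3. t=8/3 → T at (1/3,8); v=(-1,-3)
4. t=1/3 → L at (0,7); v=(1,-3)
5. t=7/3 → B at (7/3,0); v=(1,3)
6. t=8/3 → T at (5,8); v=(1,-3)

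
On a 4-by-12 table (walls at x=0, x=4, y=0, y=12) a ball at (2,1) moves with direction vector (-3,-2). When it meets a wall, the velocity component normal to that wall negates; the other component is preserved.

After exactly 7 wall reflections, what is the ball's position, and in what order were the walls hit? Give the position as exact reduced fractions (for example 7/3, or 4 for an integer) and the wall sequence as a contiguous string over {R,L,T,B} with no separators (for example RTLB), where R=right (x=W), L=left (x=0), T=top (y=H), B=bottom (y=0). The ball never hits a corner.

Final position: (3/2,12)
Wall sequence: BLRLRLT

1. t=1/2 → B at (1/2,0); v=(-3,2)
2. t=1/6 → L at (0,1/3); v=(3,2)
3. t=4/3 → R at (4,3); v=(-3,2)
4. t=4/3 → L at (0,17/3); v=(3,2)
5. t=4/3 → R at (4,25/3); v=(-3,2)
6. t=4/3 → L at (0,11); v=(3,2)
7. t=1/2 → T at (3/2,12); v=(3,-2)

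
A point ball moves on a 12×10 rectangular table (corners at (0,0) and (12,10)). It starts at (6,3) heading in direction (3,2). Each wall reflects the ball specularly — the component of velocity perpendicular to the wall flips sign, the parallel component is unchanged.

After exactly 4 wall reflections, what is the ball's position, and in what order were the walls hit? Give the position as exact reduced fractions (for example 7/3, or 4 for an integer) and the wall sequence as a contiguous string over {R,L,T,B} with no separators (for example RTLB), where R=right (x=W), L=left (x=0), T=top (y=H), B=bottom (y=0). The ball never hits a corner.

1. t=2 → R at (12,7); v=(-3,2)
2. t=3/2 → T at (15/2,10); v=(-3,-2)
3. t=5/2 → L at (0,5); v=(3,-2)
4. t=5/2 → B at (15/2,0); v=(3,2)

Final position: (15/2,0)
Wall sequence: RTLB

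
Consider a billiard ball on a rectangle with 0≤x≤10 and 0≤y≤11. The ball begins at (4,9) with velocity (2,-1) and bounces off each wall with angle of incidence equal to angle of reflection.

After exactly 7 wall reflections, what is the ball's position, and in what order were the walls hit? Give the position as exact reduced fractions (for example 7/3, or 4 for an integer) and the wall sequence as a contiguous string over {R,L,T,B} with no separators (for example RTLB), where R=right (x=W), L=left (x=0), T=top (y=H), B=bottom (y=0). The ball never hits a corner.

1. t=3 → R at (10,6); v=(-2,-1)
2. t=5 → L at (0,1); v=(2,-1)
3. t=1 → B at (2,0); v=(2,1)
4. t=4 → R at (10,4); v=(-2,1)
5. t=5 → L at (0,9); v=(2,1)
6. t=2 → T at (4,11); v=(2,-1)
7. t=3 → R at (10,8); v=(-2,-1)

Final position: (10,8)
Wall sequence: RLBRLTR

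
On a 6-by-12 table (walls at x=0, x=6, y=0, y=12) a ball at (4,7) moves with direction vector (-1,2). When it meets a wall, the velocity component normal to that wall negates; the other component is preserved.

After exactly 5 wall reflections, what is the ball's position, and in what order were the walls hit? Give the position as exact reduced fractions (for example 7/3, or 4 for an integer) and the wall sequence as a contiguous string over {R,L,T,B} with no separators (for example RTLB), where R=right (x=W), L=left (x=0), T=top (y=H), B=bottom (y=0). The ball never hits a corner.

1. t=5/2 → T at (3/2,12); v=(-1,-2)
2. t=3/2 → L at (0,9); v=(1,-2)
3. t=9/2 → B at (9/2,0); v=(1,2)
4. t=3/2 → R at (6,3); v=(-1,2)
5. t=9/2 → T at (3/2,12); v=(-1,-2)

Final position: (3/2,12)
Wall sequence: TLBRT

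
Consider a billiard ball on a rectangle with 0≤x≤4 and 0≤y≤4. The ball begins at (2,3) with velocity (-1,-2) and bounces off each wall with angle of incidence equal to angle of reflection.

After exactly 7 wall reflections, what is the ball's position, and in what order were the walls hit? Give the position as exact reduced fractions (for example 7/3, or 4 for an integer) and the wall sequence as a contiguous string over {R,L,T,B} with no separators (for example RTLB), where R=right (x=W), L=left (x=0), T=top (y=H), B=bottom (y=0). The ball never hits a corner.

Final position: (1/2,0)
Wall sequence: BLTBRTB

1. t=3/2 → B at (1/2,0); v=(-1,2)
2. t=1/2 → L at (0,1); v=(1,2)
3. t=3/2 → T at (3/2,4); v=(1,-2)
4. t=2 → B at (7/2,0); v=(1,2)
5. t=1/2 → R at (4,1); v=(-1,2)
6. t=3/2 → T at (5/2,4); v=(-1,-2)
7. t=2 → B at (1/2,0); v=(-1,2)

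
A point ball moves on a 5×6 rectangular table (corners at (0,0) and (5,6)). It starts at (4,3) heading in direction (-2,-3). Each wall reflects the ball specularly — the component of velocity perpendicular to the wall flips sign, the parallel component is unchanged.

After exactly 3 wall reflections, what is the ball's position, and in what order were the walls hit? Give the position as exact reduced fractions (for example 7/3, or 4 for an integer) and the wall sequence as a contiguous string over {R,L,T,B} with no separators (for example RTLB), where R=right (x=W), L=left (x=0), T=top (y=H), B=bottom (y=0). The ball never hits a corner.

1. t=1 → B at (2,0); v=(-2,3)
2. t=1 → L at (0,3); v=(2,3)
3. t=1 → T at (2,6); v=(2,-3)

Final position: (2,6)
Wall sequence: BLT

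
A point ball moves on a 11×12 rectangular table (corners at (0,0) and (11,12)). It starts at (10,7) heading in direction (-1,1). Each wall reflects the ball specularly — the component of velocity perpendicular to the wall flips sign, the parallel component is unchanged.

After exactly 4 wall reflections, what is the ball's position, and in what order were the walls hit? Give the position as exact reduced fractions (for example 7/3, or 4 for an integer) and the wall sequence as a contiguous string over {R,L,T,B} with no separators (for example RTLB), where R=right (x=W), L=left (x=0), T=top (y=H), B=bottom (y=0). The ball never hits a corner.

Final position: (11,4)
Wall sequence: TLBR

1. t=5 → T at (5,12); v=(-1,-1)
2. t=5 → L at (0,7); v=(1,-1)
3. t=7 → B at (7,0); v=(1,1)
4. t=4 → R at (11,4); v=(-1,1)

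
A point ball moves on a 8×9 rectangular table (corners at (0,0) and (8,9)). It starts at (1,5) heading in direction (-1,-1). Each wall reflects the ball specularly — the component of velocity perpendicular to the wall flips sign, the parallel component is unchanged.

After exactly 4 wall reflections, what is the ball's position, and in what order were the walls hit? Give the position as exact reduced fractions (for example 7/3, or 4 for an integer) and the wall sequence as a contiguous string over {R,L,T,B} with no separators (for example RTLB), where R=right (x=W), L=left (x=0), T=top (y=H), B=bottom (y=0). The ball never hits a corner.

1. t=1 → L at (0,4); v=(1,-1)
2. t=4 → B at (4,0); v=(1,1)
3. t=4 → R at (8,4); v=(-1,1)
4. t=5 → T at (3,9); v=(-1,-1)

Final position: (3,9)
Wall sequence: LBRT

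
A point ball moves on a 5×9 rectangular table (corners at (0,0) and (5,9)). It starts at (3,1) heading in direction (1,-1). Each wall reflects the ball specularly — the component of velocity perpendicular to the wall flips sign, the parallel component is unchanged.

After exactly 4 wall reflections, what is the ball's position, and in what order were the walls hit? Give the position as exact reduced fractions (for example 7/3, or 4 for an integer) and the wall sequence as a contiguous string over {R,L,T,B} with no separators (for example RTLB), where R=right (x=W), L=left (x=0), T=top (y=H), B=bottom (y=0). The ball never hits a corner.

1. t=1 → B at (4,0); v=(1,1)
2. t=1 → R at (5,1); v=(-1,1)
3. t=5 → L at (0,6); v=(1,1)
4. t=3 → T at (3,9); v=(1,-1)

Final position: (3,9)
Wall sequence: BRLT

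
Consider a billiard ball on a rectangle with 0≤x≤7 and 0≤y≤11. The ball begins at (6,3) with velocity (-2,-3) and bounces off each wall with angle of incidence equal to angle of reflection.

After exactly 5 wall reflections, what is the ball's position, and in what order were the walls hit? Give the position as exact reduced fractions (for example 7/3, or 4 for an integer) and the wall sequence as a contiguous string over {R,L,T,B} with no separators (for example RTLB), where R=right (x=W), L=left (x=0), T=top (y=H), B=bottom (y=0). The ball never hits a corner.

Final position: (10/3,0)
Wall sequence: BLTRB

1. t=1 → B at (4,0); v=(-2,3)
2. t=2 → L at (0,6); v=(2,3)
3. t=5/3 → T at (10/3,11); v=(2,-3)
4. t=11/6 → R at (7,11/2); v=(-2,-3)
5. t=11/6 → B at (10/3,0); v=(-2,3)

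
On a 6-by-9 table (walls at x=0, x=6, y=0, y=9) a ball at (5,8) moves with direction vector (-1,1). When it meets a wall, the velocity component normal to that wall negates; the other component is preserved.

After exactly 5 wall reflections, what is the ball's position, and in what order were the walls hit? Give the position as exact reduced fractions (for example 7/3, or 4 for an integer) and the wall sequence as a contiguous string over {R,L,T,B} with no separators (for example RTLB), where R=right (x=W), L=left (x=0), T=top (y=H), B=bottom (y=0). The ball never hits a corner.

Final position: (0,7)
Wall sequence: TLBRL

1. t=1 → T at (4,9); v=(-1,-1)
2. t=4 → L at (0,5); v=(1,-1)
3. t=5 → B at (5,0); v=(1,1)
4. t=1 → R at (6,1); v=(-1,1)
5. t=6 → L at (0,7); v=(1,1)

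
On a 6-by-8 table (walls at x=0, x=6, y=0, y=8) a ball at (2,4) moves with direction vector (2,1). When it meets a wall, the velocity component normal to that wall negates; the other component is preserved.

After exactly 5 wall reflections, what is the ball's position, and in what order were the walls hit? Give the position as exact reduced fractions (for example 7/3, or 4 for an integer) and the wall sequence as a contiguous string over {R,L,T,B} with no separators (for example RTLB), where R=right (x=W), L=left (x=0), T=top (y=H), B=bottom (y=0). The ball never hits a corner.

Final position: (0,1)
Wall sequence: RTLRL

1. t=2 → R at (6,6); v=(-2,1)
2. t=2 → T at (2,8); v=(-2,-1)
3. t=1 → L at (0,7); v=(2,-1)
4. t=3 → R at (6,4); v=(-2,-1)
5. t=3 → L at (0,1); v=(2,-1)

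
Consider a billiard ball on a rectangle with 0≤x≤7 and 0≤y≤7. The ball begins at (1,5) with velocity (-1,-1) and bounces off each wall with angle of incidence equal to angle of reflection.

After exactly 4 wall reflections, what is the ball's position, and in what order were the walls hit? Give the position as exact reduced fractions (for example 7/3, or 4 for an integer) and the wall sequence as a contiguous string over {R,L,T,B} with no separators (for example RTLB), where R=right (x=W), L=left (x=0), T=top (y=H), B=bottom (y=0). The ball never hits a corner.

Final position: (3,7)
Wall sequence: LBRT

1. t=1 → L at (0,4); v=(1,-1)
2. t=4 → B at (4,0); v=(1,1)
3. t=3 → R at (7,3); v=(-1,1)
4. t=4 → T at (3,7); v=(-1,-1)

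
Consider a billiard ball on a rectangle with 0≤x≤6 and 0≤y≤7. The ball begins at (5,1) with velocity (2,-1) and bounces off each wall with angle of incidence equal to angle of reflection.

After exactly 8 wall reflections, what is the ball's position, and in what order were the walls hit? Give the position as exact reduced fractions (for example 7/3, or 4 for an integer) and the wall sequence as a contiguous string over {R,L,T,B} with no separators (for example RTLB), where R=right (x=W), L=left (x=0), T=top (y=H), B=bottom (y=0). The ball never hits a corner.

Final position: (1,0)
Wall sequence: RBLRTLRB

1. t=1/2 → R at (6,1/2); v=(-2,-1)
2. t=1/2 → B at (5,0); v=(-2,1)
3. t=5/2 → L at (0,5/2); v=(2,1)
4. t=3 → R at (6,11/2); v=(-2,1)
5. t=3/2 → T at (3,7); v=(-2,-1)
6. t=3/2 → L at (0,11/2); v=(2,-1)
7. t=3 → R at (6,5/2); v=(-2,-1)
8. t=5/2 → B at (1,0); v=(-2,1)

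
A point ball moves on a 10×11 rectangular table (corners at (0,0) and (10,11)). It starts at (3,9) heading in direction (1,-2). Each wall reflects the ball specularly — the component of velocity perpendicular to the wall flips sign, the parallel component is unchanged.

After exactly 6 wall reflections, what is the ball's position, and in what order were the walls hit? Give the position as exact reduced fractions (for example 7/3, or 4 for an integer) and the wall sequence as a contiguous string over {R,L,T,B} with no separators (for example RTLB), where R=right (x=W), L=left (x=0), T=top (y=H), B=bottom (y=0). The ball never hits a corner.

1. t=9/2 → B at (15/2,0); v=(1,2)
2. t=5/2 → R at (10,5); v=(-1,2)
3. t=3 → T at (7,11); v=(-1,-2)
4. t=11/2 → B at (3/2,0); v=(-1,2)
5. t=3/2 → L at (0,3); v=(1,2)
6. t=4 → T at (4,11); v=(1,-2)

Final position: (4,11)
Wall sequence: BRTBLT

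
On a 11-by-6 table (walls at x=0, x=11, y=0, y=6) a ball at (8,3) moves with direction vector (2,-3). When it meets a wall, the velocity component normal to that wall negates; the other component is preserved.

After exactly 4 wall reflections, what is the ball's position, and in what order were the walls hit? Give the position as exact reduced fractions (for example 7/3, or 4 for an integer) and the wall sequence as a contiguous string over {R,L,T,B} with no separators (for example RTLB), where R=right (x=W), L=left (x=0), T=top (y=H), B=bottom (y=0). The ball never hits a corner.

1. t=1 → B at (10,0); v=(2,3)
2. t=1/2 → R at (11,3/2); v=(-2,3)
3. t=3/2 → T at (8,6); v=(-2,-3)
4. t=2 → B at (4,0); v=(-2,3)

Final position: (4,0)
Wall sequence: BRTB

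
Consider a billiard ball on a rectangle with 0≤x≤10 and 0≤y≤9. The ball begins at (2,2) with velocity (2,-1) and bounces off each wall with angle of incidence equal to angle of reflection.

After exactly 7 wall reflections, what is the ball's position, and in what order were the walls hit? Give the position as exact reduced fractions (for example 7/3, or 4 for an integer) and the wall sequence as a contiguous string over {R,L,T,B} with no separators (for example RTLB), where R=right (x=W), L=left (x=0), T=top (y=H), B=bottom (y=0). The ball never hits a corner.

1. t=2 → B at (6,0); v=(2,1)
2. t=2 → R at (10,2); v=(-2,1)
3. t=5 → L at (0,7); v=(2,1)
4. t=2 → T at (4,9); v=(2,-1)
5. t=3 → R at (10,6); v=(-2,-1)
6. t=5 → L at (0,1); v=(2,-1)
7. t=1 → B at (2,0); v=(2,1)

Final position: (2,0)
Wall sequence: BRLTRLB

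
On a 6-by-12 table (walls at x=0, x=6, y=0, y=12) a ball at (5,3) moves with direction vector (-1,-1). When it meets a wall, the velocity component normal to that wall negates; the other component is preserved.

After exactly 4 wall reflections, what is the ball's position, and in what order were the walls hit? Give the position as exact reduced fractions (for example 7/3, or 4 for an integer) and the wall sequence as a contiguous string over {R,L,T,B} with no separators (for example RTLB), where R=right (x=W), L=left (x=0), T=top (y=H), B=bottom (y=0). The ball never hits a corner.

1. t=3 → B at (2,0); v=(-1,1)
2. t=2 → L at (0,2); v=(1,1)
3. t=6 → R at (6,8); v=(-1,1)
4. t=4 → T at (2,12); v=(-1,-1)

Final position: (2,12)
Wall sequence: BLRT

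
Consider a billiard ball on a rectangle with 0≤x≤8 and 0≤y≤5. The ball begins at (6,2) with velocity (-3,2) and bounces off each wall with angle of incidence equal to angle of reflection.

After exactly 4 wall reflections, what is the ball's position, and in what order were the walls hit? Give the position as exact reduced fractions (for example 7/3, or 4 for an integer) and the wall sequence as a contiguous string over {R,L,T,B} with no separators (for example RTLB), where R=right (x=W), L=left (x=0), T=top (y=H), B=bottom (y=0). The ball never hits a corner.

1. t=3/2 → T at (3/2,5); v=(-3,-2)
2. t=1/2 → L at (0,4); v=(3,-2)
3. t=2 → B at (6,0); v=(3,2)
4. t=2/3 → R at (8,4/3); v=(-3,2)

Final position: (8,4/3)
Wall sequence: TLBR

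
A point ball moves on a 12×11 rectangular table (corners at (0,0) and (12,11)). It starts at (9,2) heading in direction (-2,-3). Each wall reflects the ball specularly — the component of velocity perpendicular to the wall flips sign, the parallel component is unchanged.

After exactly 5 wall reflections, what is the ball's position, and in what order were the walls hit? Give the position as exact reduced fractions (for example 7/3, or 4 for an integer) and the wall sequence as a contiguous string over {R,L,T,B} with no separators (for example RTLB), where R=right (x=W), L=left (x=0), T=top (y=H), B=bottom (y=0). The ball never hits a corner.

Final position: (12,15/2)
Wall sequence: BTLBR

1. t=2/3 → B at (23/3,0); v=(-2,3)
2. t=11/3 → T at (1/3,11); v=(-2,-3)
3. t=1/6 → L at (0,21/2); v=(2,-3)
4. t=7/2 → B at (7,0); v=(2,3)
5. t=5/2 → R at (12,15/2); v=(-2,3)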